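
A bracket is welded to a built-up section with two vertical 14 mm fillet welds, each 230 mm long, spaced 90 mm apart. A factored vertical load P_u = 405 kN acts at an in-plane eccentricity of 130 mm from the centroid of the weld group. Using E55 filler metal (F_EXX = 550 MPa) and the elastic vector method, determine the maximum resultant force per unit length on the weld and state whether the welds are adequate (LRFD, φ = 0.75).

Total weld length L_w = 460 mm. Treat welds as unit-width lines.
Polar moment about centroid: J = 2[d³/12 + d(b/2)²] = 2[230³/12 + 230×45²] = 2959000 mm³.
Direct shear f_v = P/L_w = 405×10³ / 460 = 880.4 N/mm (vertical).
Torsion M = P·e = 405×10³ × 130 = 52650000 N·mm.
Critical point at (x, y) = (45, 115) from centroid. f_tx = M·y/J = 2046 N/mm; f_ty = M·x/J = 800.6 N/mm.
Resultant f_max = √[f_tx² + (f_v + f_ty)²] = √[2046² + (880.4 + 800.6)²] = 2648 N/mm.
Capacity per unit length: φr_n = 0.75 × 0.6 × 550 × (0.707 × 14) = 2450 N/mm.
2648 > 2450 → NOT adequate.

f_max ≈ 2650 N/mm; NOT adequate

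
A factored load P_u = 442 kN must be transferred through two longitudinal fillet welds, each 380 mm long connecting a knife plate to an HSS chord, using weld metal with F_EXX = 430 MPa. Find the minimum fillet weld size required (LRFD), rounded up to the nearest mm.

w = 5 mm

Total weld length L = 760 mm.
Required throat t_e = P_u / (φ × 0.6 F_EXX × L) = 442 / (0.75 × 0.6 × 430 × 760 × 10⁻³) = 3.006 mm.
Required leg w = t_e / 0.707 = 4.251 mm → use 5 mm.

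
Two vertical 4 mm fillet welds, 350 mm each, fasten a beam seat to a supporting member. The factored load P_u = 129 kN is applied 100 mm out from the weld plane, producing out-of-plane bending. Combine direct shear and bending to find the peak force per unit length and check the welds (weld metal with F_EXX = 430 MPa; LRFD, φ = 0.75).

L_w = 2 × 350 = 700 mm; section modulus (unit throat) S = 2 × L²/6 = 40830 mm².
Direct shear f_v = P/L_w = 129×10³/700 = 184.3 N/mm.
Moment M = P × e = 129×10³ × 100 = 12900000 N·mm; bending f_b = M/S = 315.9 N/mm.
f_max = √(f_v² + f_b²) = √(184.3² + 315.9²) = 365.7 N/mm.
φr_n = 0.75 × 0.6 × 430 × (0.707 × 4) = 547.2 N/mm → adequate.

f_max ≈ 366 N/mm; adequate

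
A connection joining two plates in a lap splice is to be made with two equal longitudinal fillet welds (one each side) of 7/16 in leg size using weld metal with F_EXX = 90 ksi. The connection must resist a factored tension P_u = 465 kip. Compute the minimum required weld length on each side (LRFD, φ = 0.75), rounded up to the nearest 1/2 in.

L = 19 in on each side

Throat t_e = 0.707 × 0.4375 = 0.3093 in.
φr_n = 0.75 × 0.6 × 90 × 0.3093 = 12.53 kip/in.
L_req = P_u / φr_n = 465 / 12.53 = 37.12 in total.
Per side: 37.12 / 2 = 18.56 in.
Round up → use L = 19 in on each side.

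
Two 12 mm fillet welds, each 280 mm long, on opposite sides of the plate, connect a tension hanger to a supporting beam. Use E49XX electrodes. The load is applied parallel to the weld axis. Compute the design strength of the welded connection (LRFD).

E49XX → F_EXX = 490 MPa.
Effective throat t_e = 0.707 × 12 = 8.484 mm.
Total length L = 560 mm; A_we = 8.484 × 560 = 4751 mm².
F_nw = 0.6 F_EXX = 0.6 × 490 = 294 MPa.
φR_n = 0.75 × 294 × 4751 × 10⁻³ = 1048 kN.

φR_n ≈ 1050 kN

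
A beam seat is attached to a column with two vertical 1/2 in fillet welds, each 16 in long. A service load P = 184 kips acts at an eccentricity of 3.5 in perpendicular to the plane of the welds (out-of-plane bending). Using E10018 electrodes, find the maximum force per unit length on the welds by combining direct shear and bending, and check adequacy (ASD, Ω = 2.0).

E100XX → F_EXX = 100 ksi.
L_w = 2 × 16 = 32 in; section modulus (unit throat) S = 2 × L²/6 = 85.33 in².
Direct shear f_v = P/L_w = 184/32 = 5.75 kip/in.
Moment M = P × e = 184 × 3.5 = 644 kip·in; bending f_b = M/S = 7.547 kip/in.
f_max = √(f_v² + f_b²) = √(5.75² + 7.547²) = 9.488 kip/in.
r_n/Ω = (1/2.0) × 0.6 × 100 × (0.707 × 0.5) = 10.6 kip/in → adequate.

f_max ≈ 9.49 kip/in; adequate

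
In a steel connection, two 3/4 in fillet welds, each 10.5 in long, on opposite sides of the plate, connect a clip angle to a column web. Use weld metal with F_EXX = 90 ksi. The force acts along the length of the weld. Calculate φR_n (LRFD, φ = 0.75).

φR_n ≈ 451 kips

Effective throat t_e = 0.707 × 0.75 = 0.5302 in.
Total length L = 21 in; A_we = 0.5302 × 21 = 11.14 in².
F_nw = 0.6 F_EXX = 0.6 × 90 = 54 ksi.
φR_n = 0.75 × 54 × 11.14 = 451 kips.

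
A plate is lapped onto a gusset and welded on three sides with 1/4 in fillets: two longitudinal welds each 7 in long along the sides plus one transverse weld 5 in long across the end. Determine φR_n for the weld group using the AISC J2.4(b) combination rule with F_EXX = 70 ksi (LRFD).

φR_n ≈ 108 kips

t_e = 0.707 × 0.25 = 0.1767 in.
R_nwl = 0.6 × 70 × 0.1767 × 14 = 103.9 kips (longitudinal, 2 welds).
R_nwt = 0.6 × 70 × 0.1767 × 5 = 37.12 kips (transverse, base value).
(i) R_nwl + R_nwt = 141 kips; (ii) 0.85 R_nwl + 1.5 R_nwt = 144 kips.
R_n = max = 144 kips [governs: (ii)]; φR_n = 108 kips.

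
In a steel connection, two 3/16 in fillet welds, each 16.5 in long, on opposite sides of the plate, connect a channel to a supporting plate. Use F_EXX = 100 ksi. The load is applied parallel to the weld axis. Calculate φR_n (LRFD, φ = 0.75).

φR_n ≈ 197 kips

Effective throat t_e = 0.707 × 0.1875 = 0.1326 in.
Total length L = 33 in; A_we = 0.1326 × 33 = 4.375 in².
F_nw = 0.6 F_EXX = 0.6 × 100 = 60 ksi.
φR_n = 0.75 × 60 × 4.375 = 196.9 kips.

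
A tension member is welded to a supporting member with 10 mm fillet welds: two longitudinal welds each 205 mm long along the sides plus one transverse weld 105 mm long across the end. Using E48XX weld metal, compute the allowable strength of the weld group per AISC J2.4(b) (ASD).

R_n/Ω ≈ 524 kN

E48XX → F_EXX = 480 MPa.
t_e = 0.707 × 10 = 7.07 mm.
R_nwl = 0.6 × 480 × 7.07 × 410 × 10⁻³ = 834.8 kN (longitudinal, 2 welds).
R_nwt = 0.6 × 480 × 7.07 × 105 × 10⁻³ = 213.8 kN (transverse, base value).
(i) R_nwl + R_nwt = 1049 kN; (ii) 0.85 R_nwl + 1.5 R_nwt = 1030 kN.
R_n = max = 1049 kN [governs: (i)]; R_n/Ω = 524.3 kN.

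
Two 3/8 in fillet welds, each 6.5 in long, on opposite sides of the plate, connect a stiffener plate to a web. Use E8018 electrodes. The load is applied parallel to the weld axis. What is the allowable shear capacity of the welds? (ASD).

R_n/Ω ≈ 82.7 kip

E80XX → F_EXX = 80 ksi.
Effective throat t_e = 0.707 × 0.375 = 0.2651 in.
Total length L = 13 in; A_we = 0.2651 × 13 = 3.447 in².
F_nw = 0.6 F_EXX = 0.6 × 80 = 48 ksi.
R_n = 48 × 3.447 = 165.4 kip; R_n/Ω = 165.4/2.0 = 82.72 kip.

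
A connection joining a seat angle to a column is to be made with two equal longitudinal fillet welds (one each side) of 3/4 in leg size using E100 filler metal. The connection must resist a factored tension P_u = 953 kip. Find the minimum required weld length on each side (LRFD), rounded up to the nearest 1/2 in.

E100XX → F_EXX = 100 ksi.
Throat t_e = 0.707 × 0.75 = 0.5302 in.
φr_n = 0.75 × 0.6 × 100 × 0.5302 = 23.86 kip/in.
L_req = P_u / φr_n = 953 / 23.86 = 39.94 in total.
Per side: 39.94 / 2 = 19.97 in.
Round up → use L = 20 in on each side.

L = 20 in on each side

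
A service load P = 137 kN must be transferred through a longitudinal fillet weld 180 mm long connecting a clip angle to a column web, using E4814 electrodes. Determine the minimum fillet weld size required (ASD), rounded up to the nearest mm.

w = 8 mm

E48XX → F_EXX = 480 MPa.
Total weld length L = 180 mm.
Required throat t_e = P × Ω / (0.6 F_EXX × L) = 137 × 2.0 / (0.6 × 480 × 180 × 10⁻³) = 5.285 mm.
Required leg w = t_e / 0.707 = 7.476 mm → use 8 mm.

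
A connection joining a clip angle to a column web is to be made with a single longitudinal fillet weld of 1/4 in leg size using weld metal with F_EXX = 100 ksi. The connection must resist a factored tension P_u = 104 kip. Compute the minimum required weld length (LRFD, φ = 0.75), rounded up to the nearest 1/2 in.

Throat t_e = 0.707 × 0.25 = 0.1767 in.
φr_n = 0.75 × 0.6 × 100 × 0.1767 = 7.954 kip/in.
L_req = P_u / φr_n = 104 / 7.954 = 13.08 in total.
Round up → use L = 13.5 in.

L = 13.5 in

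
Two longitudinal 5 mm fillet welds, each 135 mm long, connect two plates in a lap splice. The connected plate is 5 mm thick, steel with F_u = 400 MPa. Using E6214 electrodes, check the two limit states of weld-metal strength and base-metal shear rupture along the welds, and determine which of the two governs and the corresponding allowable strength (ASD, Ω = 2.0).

R_n/Ω ≈ 162 kN (base-metal shear rupture governs)

E62XX → F_EXX = 620 MPa.
t_e = 0.707 × 5 = 3.535 mm; L = 270 mm.
Weld metal: R_n/Ω = (1/2.0) × 0.6 × 620 × 3.535 × 270 × 10⁻³ = 177.5 kN.
Base metal (shear rupture): R_n/Ω = (1/2.0) × 0.6 × 400 × 5 × 270 × 10⁻³ = 162 kN.
Governing: base-metal shear rupture.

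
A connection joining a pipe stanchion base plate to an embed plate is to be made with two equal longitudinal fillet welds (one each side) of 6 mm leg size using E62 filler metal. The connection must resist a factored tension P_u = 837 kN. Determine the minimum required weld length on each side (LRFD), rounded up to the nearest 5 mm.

L = 355 mm on each side

E62XX → F_EXX = 620 MPa.
Throat t_e = 0.707 × 6 = 4.242 mm.
φr_n = 0.75 × 0.6 × 620 × 4.242 × 10⁻³ = 1.184 kN/mm.
L_req = P_u / φr_n = 837 / 1.184 = 707.2 mm total.
Per side: 707.2 / 2 = 353.6 mm.
Round up → use L = 355 mm on each side.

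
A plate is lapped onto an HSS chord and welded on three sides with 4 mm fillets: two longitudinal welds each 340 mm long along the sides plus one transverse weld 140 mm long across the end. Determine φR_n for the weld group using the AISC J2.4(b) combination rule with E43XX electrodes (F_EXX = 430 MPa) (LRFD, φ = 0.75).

φR_n ≈ 449 kN

t_e = 0.707 × 4 = 2.828 mm.
R_nwl = 0.6 × 430 × 2.828 × 680 × 10⁻³ = 496.1 kN (longitudinal, 2 welds).
R_nwt = 0.6 × 430 × 2.828 × 140 × 10⁻³ = 102.1 kN (transverse, base value).
(i) R_nwl + R_nwt = 598.3 kN; (ii) 0.85 R_nwl + 1.5 R_nwt = 574.9 kN.
R_n = max = 598.3 kN [governs: (i)]; φR_n = 448.7 kN.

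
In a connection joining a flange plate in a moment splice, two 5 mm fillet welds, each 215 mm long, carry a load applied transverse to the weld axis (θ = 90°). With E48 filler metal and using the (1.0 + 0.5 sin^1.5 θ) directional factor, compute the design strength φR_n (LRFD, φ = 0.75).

E48XX → F_EXX = 480 MPa.
t_e = 0.707 × 5 = 3.535 mm; A_we = 3.535 × 430 = 1520 mm².
Directional factor: 1.0 + 0.5 sin^1.5(90°) = 1.5.
F_nw = 0.6 × 480 × 1.5 = 432 MPa.
φR_n = 0.75 × 432 × 1520 × 10⁻³ = 492.5 kN.

φR_n ≈ 492 kN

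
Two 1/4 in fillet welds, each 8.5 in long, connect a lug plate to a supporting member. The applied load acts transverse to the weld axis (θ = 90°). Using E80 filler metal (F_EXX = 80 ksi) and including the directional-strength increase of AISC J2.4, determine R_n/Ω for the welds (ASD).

t_e = 0.707 × 0.25 = 0.1767 in; A_we = 0.1767 × 17 = 3.005 in².
Directional factor: 1.0 + 0.5 sin^1.5(90°) = 1.5.
F_nw = 0.6 × 80 × 1.5 = 72 ksi.
R_n/Ω = (72 × 3.005) / 2.0 = 108.2 kip.

R_n/Ω ≈ 108 kip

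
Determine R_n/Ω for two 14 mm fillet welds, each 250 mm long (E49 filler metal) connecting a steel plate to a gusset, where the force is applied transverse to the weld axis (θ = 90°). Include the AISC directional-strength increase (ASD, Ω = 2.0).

R_n/Ω ≈ 1090 kN

E49XX → F_EXX = 490 MPa.
t_e = 0.707 × 14 = 9.898 mm; A_we = 9.898 × 500 = 4949 mm².
Directional factor: 1.0 + 0.5 sin^1.5(90°) = 1.5.
F_nw = 0.6 × 490 × 1.5 = 441 MPa.
R_n/Ω = (441 × 4949) / 2.0 × 10⁻³ = 1091 kN.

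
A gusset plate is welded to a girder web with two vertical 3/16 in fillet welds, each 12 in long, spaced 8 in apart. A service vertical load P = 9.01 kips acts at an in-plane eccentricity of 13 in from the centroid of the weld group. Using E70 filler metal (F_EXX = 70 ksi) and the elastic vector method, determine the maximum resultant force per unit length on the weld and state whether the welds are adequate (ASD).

f_max ≈ 1.5 kip/in; adequate

Total weld length L_w = 24 in. Treat welds as unit-width lines.
Polar moment about centroid: J = 2[d³/12 + d(b/2)²] = 2[12³/12 + 12×4²] = 672 in³.
Direct shear f_v = P/L_w = 9.01 / 24 = 0.3754 kip/in (vertical).
Torsion M = P·e = 9.01 × 13 = 117.13 kip·in.
Critical point at (x, y) = (4, 6) from centroid. f_tx = M·y/J = 1.046 kip/in; f_ty = M·x/J = 0.6972 kip/in.
Resultant f_max = √[f_tx² + (f_v + f_ty)²] = √[1.046² + (0.3754 + 0.6972)²] = 1.498 kip/in.
Capacity per unit length: r_n/Ω = (1/2.0) × 0.6 × 70 × (0.707 × 0.1875) = 2.784 kip/in.
1.498 ≤ 2.784 → adequate.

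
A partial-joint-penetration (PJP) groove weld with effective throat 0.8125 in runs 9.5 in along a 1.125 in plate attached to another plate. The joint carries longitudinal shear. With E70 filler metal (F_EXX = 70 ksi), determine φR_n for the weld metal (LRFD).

φR_n ≈ 243 kips

Effective throat (given) t_e = 0.8125 in.
A_we = 0.8125 × 9.5 = 7.719 in².
F_nw = 0.6 F_EXX = 42 ksi.
φR_n = 0.75 × 42 × 7.719 = 243.1 kips.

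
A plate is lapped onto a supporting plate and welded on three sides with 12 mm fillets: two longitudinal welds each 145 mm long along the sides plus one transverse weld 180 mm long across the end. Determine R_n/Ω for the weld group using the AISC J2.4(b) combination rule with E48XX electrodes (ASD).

E48XX → F_EXX = 480 MPa.
t_e = 0.707 × 12 = 8.484 mm.
R_nwl = 0.6 × 480 × 8.484 × 290 × 10⁻³ = 708.6 kN (longitudinal, 2 welds).
R_nwt = 0.6 × 480 × 8.484 × 180 × 10⁻³ = 439.8 kN (transverse, base value).
(i) R_nwl + R_nwt = 1148 kN; (ii) 0.85 R_nwl + 1.5 R_nwt = 1262 kN.
R_n = max = 1262 kN [governs: (ii)]; R_n/Ω = 631 kN.

R_n/Ω ≈ 631 kN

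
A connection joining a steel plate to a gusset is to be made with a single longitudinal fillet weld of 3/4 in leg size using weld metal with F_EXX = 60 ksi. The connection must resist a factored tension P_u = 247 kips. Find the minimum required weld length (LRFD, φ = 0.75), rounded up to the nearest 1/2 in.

Throat t_e = 0.707 × 0.75 = 0.5302 in.
φr_n = 0.75 × 0.6 × 60 × 0.5302 = 14.32 kips/in.
L_req = P_u / φr_n = 247 / 14.32 = 17.25 in total.
Round up → use L = 17.5 in.

L = 17.5 in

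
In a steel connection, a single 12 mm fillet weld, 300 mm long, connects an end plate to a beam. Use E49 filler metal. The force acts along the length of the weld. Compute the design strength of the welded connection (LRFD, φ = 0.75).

φR_n ≈ 561 kN

E49XX → F_EXX = 490 MPa.
Effective throat t_e = 0.707 × 12 = 8.484 mm.
Total length L = 300 mm; A_we = 8.484 × 300 = 2545 mm².
F_nw = 0.6 F_EXX = 0.6 × 490 = 294 MPa.
φR_n = 0.75 × 294 × 2545 × 10⁻³ = 561.2 kN.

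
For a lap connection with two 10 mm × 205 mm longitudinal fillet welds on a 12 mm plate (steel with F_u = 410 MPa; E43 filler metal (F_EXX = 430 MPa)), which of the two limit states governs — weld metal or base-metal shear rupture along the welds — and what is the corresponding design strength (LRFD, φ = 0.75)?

t_e = 0.707 × 10 = 7.07 mm; L = 410 mm.
Weld metal: φR_n = 0.75 × 0.6 × 430 × 7.07 × 410 × 10⁻³ = 560.9 kN.
Base metal (shear rupture): φR_n = 0.75 × 0.6 × 410 × 12 × 410 × 10⁻³ = 907.7 kN.
Governing: weld metal.

φR_n ≈ 561 kN (weld metal governs)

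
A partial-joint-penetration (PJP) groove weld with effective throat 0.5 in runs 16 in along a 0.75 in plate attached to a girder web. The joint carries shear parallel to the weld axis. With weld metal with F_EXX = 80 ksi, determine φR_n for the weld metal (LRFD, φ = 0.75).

φR_n ≈ 288 kips

Effective throat (given) t_e = 0.5 in.
A_we = 0.5 × 16 = 8 in².
F_nw = 0.6 F_EXX = 48 ksi.
φR_n = 0.75 × 48 × 8 = 288 kips.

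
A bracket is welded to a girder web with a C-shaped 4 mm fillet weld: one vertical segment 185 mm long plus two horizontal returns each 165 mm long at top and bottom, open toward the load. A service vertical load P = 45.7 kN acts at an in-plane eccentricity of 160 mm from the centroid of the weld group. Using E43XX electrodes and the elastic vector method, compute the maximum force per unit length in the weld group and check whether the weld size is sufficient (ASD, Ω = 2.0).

f_max ≈ 291 N/mm; adequate

E43XX → F_EXX = 430 MPa.
Total weld length L_w = 515 mm. Treat welds as unit-width lines.
Centroid: x̄ = 2×165×82.5 / 515 = 52.86 mm from the vertical weld.
Polar moment about centroid: J = I_x + I_y = [185³/12 + 2×165×92.5²] + [185×52.86² + 2(165³/12 + 165×29.64²)] = 4907000 mm³.
Direct shear f_v = P/L_w = 45.7×10³ / 515 = 88.74 N/mm (vertical).
Torsion M = P·e = 45.7×10³ × 160 = 7312000 N·mm.
Critical point at (x, y) = (112.1, 92.5) from centroid. f_tx = M·y/J = 137.8 N/mm; f_ty = M·x/J = 167.1 N/mm.
Resultant f_max = √[f_tx² + (f_v + f_ty)²] = √[137.8² + (88.74 + 167.1)²] = 290.6 N/mm.
Capacity per unit length: r_n/Ω = (1/2.0) × 0.6 × 430 × (0.707 × 4) = 364.8 N/mm.
290.6 ≤ 364.8 → adequate.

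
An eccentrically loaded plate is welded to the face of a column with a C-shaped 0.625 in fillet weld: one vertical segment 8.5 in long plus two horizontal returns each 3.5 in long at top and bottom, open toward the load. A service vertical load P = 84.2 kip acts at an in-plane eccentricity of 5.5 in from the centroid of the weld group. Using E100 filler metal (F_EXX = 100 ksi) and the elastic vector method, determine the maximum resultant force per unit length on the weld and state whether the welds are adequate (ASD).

Total weld length L_w = 15.5 in. Treat welds as unit-width lines.
Centroid: x̄ = 2×3.5×1.75 / 15.5 = 0.7903 in from the vertical weld.
Polar moment about centroid: J = I_x + I_y = [8.5³/12 + 2×3.5×4.25²] + [8.5×0.7903² + 2(3.5³/12 + 3.5×0.9597²)] = 196.5 in³.
Direct shear f_v = P/L_w = 84.2 / 15.5 = 5.432 kip/in (vertical).
Torsion M = P·e = 84.2 × 5.5 = 463.1 kip·in.
Critical point at (x, y) = (2.71, 4.25) from centroid. f_tx = M·y/J = 10.02 kip/in; f_ty = M·x/J = 6.385 kip/in.
Resultant f_max = √[f_tx² + (f_v + f_ty)²] = √[10.02² + (5.432 + 6.385)²] = 15.49 kip/in.
Capacity per unit length: r_n/Ω = (1/2.0) × 0.6 × 100 × (0.707 × 0.625) = 13.26 kip/in.
15.49 > 13.26 → NOT adequate.

f_max ≈ 15.5 kip/in; NOT adequate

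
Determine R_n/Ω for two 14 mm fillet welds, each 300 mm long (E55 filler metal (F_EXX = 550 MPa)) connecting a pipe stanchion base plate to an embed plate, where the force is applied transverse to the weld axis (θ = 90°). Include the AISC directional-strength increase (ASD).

t_e = 0.707 × 14 = 9.898 mm; A_we = 9.898 × 600 = 5939 mm².
Directional factor: 1.0 + 0.5 sin^1.5(90°) = 1.5.
F_nw = 0.6 × 550 × 1.5 = 495 MPa.
R_n/Ω = (495 × 5939) / 2.0 × 10⁻³ = 1470 kN.

R_n/Ω ≈ 1470 kN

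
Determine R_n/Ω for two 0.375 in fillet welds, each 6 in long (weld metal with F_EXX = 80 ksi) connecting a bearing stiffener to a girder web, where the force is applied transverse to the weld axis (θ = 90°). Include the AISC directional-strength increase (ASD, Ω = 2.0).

R_n/Ω ≈ 115 kips

t_e = 0.707 × 0.375 = 0.2651 in; A_we = 0.2651 × 12 = 3.181 in².
Directional factor: 1.0 + 0.5 sin^1.5(90°) = 1.5.
F_nw = 0.6 × 80 × 1.5 = 72 ksi.
R_n/Ω = (72 × 3.181) / 2.0 = 114.5 kips.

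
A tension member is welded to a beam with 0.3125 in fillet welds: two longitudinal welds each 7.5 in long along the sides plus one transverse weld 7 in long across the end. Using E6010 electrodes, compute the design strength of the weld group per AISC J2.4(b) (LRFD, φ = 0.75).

E60XX → F_EXX = 60 ksi.
t_e = 0.707 × 0.3125 = 0.2209 in.
R_nwl = 0.6 × 60 × 0.2209 × 15 = 119.3 kip (longitudinal, 2 welds).
R_nwt = 0.6 × 60 × 0.2209 × 7 = 55.68 kip (transverse, base value).
(i) R_nwl + R_nwt = 175 kip; (ii) 0.85 R_nwl + 1.5 R_nwt = 184.9 kip.
R_n = max = 184.9 kip [governs: (ii)]; φR_n = 138.7 kip.

φR_n ≈ 139 kip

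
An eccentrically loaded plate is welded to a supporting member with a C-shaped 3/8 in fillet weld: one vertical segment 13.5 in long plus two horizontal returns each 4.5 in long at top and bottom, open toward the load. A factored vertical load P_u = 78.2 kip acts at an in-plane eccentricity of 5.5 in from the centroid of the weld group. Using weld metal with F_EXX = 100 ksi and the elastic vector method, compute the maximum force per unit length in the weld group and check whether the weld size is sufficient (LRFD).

Total weld length L_w = 22.5 in. Treat welds as unit-width lines.
Centroid: x̄ = 2×4.5×2.25 / 22.5 = 0.9 in from the vertical weld.
Polar moment about centroid: J = I_x + I_y = [13.5³/12 + 2×4.5×6.75²] + [13.5×0.9² + 2(4.5³/12 + 4.5×1.35²)] = 657.6 in³.
Direct shear f_v = P/L_w = 78.2 / 22.5 = 3.476 kip/in (vertical).
Torsion M = P·e = 78.2 × 5.5 = 430.1 kip·in.
Critical point at (x, y) = (3.6, 6.75) from centroid. f_tx = M·y/J = 4.415 kip/in; f_ty = M·x/J = 2.354 kip/in.
Resultant f_max = √[f_tx² + (f_v + f_ty)²] = √[4.415² + (3.476 + 2.354)²] = 7.313 kip/in.
Capacity per unit length: φr_n = 0.75 × 0.6 × 100 × (0.707 × 0.375) = 11.93 kip/in.
7.313 ≤ 11.93 → adequate.

f_max ≈ 7.31 kip/in; adequate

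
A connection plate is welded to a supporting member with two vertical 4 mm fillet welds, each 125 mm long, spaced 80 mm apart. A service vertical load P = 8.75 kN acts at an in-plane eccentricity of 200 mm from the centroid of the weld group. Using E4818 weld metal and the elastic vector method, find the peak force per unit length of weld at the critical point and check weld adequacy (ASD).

E48XX → F_EXX = 480 MPa.
Total weld length L_w = 250 mm. Treat welds as unit-width lines.
Polar moment about centroid: J = 2[d³/12 + d(b/2)²] = 2[125³/12 + 125×40²] = 725500 mm³.
Direct shear f_v = P/L_w = 8.75×10³ / 250 = 35 N/mm (vertical).
Torsion M = P·e = 8.75×10³ × 200 = 1750000 N·mm.
Critical point at (x, y) = (40, 62.5) from centroid. f_tx = M·y/J = 150.8 N/mm; f_ty = M·x/J = 96.48 N/mm.
Resultant f_max = √[f_tx² + (f_v + f_ty)²] = √[150.8² + (35 + 96.48)²] = 200 N/mm.
Capacity per unit length: r_n/Ω = (1/2.0) × 0.6 × 480 × (0.707 × 4) = 407.2 N/mm.
200 ≤ 407.2 → adequate.

f_max ≈ 200 N/mm; adequate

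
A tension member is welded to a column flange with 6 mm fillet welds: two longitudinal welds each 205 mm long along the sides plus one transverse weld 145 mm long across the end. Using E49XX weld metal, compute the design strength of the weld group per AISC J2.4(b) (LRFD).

E49XX → F_EXX = 490 MPa.
t_e = 0.707 × 6 = 4.242 mm.
R_nwl = 0.6 × 490 × 4.242 × 410 × 10⁻³ = 511.3 kN (longitudinal, 2 welds).
R_nwt = 0.6 × 490 × 4.242 × 145 × 10⁻³ = 180.8 kN (transverse, base value).
(i) R_nwl + R_nwt = 692.2 kN; (ii) 0.85 R_nwl + 1.5 R_nwt = 705.9 kN.
R_n = max = 705.9 kN [governs: (ii)]; φR_n = 529.4 kN.

φR_n ≈ 529 kN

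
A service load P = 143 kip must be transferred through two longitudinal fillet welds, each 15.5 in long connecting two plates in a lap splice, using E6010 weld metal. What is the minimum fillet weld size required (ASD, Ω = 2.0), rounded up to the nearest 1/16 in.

E60XX → F_EXX = 60 ksi.
Total weld length L = 31 in.
Required throat t_e = P × Ω / (0.6 F_EXX × L) = 143 × 2.0 / (0.6 × 60 × 31) = 0.2563 in.
Required leg w = t_e / 0.707 = 0.3625 in → use 3/8 in.

w = 3/8 in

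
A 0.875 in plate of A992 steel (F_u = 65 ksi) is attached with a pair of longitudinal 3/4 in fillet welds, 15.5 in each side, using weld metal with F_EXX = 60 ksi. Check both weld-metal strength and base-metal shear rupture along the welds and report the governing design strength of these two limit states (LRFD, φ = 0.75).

t_e = 0.707 × 0.75 = 0.5302 in; L = 31 in.
Weld metal: φR_n = 0.75 × 0.6 × 60 × 0.5302 × 31 = 443.8 kips.
Base metal (shear rupture): φR_n = 0.75 × 0.6 × 65 × 0.875 × 31 = 793.4 kips.
Governing: weld metal.

φR_n ≈ 444 kips (weld metal governs)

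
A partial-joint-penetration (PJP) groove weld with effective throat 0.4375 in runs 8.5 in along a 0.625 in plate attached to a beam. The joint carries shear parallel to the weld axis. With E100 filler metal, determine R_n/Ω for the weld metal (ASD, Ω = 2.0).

E100XX → F_EXX = 100 ksi.
Effective throat (given) t_e = 0.4375 in.
A_we = 0.4375 × 8.5 = 3.719 in².
F_nw = 0.6 F_EXX = 60 ksi.
R_n/Ω = (60 × 3.719) / 2.0 = 111.6 kips.

R_n/Ω ≈ 112 kips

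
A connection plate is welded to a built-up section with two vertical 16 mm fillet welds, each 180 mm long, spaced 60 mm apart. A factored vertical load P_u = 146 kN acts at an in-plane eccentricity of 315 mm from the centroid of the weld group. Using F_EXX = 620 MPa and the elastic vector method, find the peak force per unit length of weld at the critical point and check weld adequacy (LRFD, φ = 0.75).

f_max ≈ 3520 N/mm; NOT adequate

Total weld length L_w = 360 mm. Treat welds as unit-width lines.
Polar moment about centroid: J = 2[d³/12 + d(b/2)²] = 2[180³/12 + 180×30²] = 1296000 mm³.
Direct shear f_v = P/L_w = 146×10³ / 360 = 405.6 N/mm (vertical).
Torsion M = P·e = 146×10³ × 315 = 45990000 N·mm.
Critical point at (x, y) = (30, 90) from centroid. f_tx = M·y/J = 3194 N/mm; f_ty = M·x/J = 1065 N/mm.
Resultant f_max = √[f_tx² + (f_v + f_ty)²] = √[3194² + (405.6 + 1065)²] = 3516 N/mm.
Capacity per unit length: φr_n = 0.75 × 0.6 × 620 × (0.707 × 16) = 3156 N/mm.
3516 > 3156 → NOT adequate.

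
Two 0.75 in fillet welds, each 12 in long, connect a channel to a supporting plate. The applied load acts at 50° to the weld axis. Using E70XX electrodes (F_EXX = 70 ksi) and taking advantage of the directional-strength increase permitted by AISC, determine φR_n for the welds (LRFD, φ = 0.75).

t_e = 0.707 × 0.75 = 0.5302 in; A_we = 0.5302 × 24 = 12.73 in².
Directional factor: 1.0 + 0.5 sin^1.5(50°) = 1.335.
F_nw = 0.6 × 70 × 1.335 = 56.08 ksi.
φR_n = 0.75 × 56.08 × 12.73 = 535.3 kip.

φR_n ≈ 535 kip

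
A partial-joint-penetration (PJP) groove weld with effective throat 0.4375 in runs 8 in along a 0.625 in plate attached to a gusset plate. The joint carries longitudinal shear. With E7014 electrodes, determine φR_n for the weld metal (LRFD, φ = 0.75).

E70XX → F_EXX = 70 ksi.
Effective throat (given) t_e = 0.4375 in.
A_we = 0.4375 × 8 = 3.5 in².
F_nw = 0.6 F_EXX = 42 ksi.
φR_n = 0.75 × 42 × 3.5 = 110.2 kips.

φR_n ≈ 110 kips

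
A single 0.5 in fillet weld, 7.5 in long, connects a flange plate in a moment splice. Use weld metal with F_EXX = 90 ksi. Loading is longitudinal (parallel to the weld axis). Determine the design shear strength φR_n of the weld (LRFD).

φR_n ≈ 107 kip

Effective throat t_e = 0.707 × 0.5 = 0.3535 in.
Total length L = 7.5 in; A_we = 0.3535 × 7.5 = 2.651 in².
F_nw = 0.6 F_EXX = 0.6 × 90 = 54 ksi.
φR_n = 0.75 × 54 × 2.651 = 107.4 kip.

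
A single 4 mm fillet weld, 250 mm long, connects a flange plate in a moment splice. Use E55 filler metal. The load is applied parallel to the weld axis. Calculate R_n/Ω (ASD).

E55XX → F_EXX = 550 MPa.
Effective throat t_e = 0.707 × 4 = 2.828 mm.
Total length L = 250 mm; A_we = 2.828 × 250 = 707 mm².
F_nw = 0.6 F_EXX = 0.6 × 550 = 330 MPa.
R_n = 330 × 707 × 10⁻³ = 233.3 kN; R_n/Ω = 233.3/2.0 = 116.7 kN.

R_n/Ω ≈ 117 kN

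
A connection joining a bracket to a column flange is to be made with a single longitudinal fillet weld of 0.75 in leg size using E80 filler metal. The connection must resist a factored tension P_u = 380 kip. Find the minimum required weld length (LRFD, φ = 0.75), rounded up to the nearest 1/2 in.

L = 20 in

E80XX → F_EXX = 80 ksi.
Throat t_e = 0.707 × 0.75 = 0.5302 in.
φr_n = 0.75 × 0.6 × 80 × 0.5302 = 19.09 kip/in.
L_req = P_u / φr_n = 380 / 19.09 = 19.91 in total.
Round up → use L = 20 in.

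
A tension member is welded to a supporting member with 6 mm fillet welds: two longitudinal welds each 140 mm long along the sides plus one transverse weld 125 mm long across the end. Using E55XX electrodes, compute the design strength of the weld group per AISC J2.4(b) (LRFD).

E55XX → F_EXX = 550 MPa.
t_e = 0.707 × 6 = 4.242 mm.
R_nwl = 0.6 × 550 × 4.242 × 280 × 10⁻³ = 392 kN (longitudinal, 2 welds).
R_nwt = 0.6 × 550 × 4.242 × 125 × 10⁻³ = 175 kN (transverse, base value).
(i) R_nwl + R_nwt = 566.9 kN; (ii) 0.85 R_nwl + 1.5 R_nwt = 595.6 kN.
R_n = max = 595.6 kN [governs: (ii)]; φR_n = 446.7 kN.

φR_n ≈ 447 kN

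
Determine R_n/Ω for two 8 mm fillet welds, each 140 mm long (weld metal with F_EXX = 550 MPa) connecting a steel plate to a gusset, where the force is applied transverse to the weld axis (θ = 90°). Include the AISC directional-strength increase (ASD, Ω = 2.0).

R_n/Ω ≈ 392 kN

t_e = 0.707 × 8 = 5.656 mm; A_we = 5.656 × 280 = 1584 mm².
Directional factor: 1.0 + 0.5 sin^1.5(90°) = 1.5.
F_nw = 0.6 × 550 × 1.5 = 495 MPa.
R_n/Ω = (495 × 1584) / 2.0 × 10⁻³ = 392 kN.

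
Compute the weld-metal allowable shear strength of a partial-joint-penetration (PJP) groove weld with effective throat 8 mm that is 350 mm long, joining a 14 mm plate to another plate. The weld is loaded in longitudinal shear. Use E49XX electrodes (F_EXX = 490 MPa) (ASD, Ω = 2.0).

R_n/Ω ≈ 412 kN

Effective throat (given) t_e = 8 mm.
A_we = 8 × 350 = 2800 mm².
F_nw = 0.6 F_EXX = 294 MPa.
R_n/Ω = (294 × 2800) / 2.0 × 10⁻³ = 411.6 kN.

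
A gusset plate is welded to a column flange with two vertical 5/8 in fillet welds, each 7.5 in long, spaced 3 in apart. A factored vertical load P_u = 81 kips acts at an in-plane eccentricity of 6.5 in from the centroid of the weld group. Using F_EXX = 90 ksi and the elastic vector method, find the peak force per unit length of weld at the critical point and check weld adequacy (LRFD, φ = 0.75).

f_max ≈ 23 kip/in; NOT adequate

Total weld length L_w = 15 in. Treat welds as unit-width lines.
Polar moment about centroid: J = 2[d³/12 + d(b/2)²] = 2[7.5³/12 + 7.5×1.5²] = 104.1 in³.
Direct shear f_v = P/L_w = 81 / 15 = 5.4 kip/in (vertical).
Torsion M = P·e = 81 × 6.5 = 526.5 kip·in.
Critical point at (x, y) = (1.5, 3.75) from centroid. f_tx = M·y/J = 18.97 kip/in; f_ty = M·x/J = 7.589 kip/in.
Resultant f_max = √[f_tx² + (f_v + f_ty)²] = √[18.97² + (5.4 + 7.589)²] = 22.99 kip/in.
Capacity per unit length: φr_n = 0.75 × 0.6 × 90 × (0.707 × 0.625) = 17.9 kip/in.
22.99 > 17.9 → NOT adequate.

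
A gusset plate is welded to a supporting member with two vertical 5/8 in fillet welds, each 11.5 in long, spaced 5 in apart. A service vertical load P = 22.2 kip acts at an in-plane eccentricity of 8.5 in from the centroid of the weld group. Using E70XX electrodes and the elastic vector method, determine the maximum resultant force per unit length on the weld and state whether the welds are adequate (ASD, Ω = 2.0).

E70XX → F_EXX = 70 ksi.
Total weld length L_w = 23 in. Treat welds as unit-width lines.
Polar moment about centroid: J = 2[d³/12 + d(b/2)²] = 2[11.5³/12 + 11.5×2.5²] = 397.2 in³.
Direct shear f_v = P/L_w = 22.2 / 23 = 0.9652 kip/in (vertical).
Torsion M = P·e = 22.2 × 8.5 = 188.7 kip·in.
Critical point at (x, y) = (2.5, 5.75) from centroid. f_tx = M·y/J = 2.731 kip/in; f_ty = M·x/J = 1.188 kip/in.
Resultant f_max = √[f_tx² + (f_v + f_ty)²] = √[2.731² + (0.9652 + 1.188)²] = 3.478 kip/in.
Capacity per unit length: r_n/Ω = (1/2.0) × 0.6 × 70 × (0.707 × 0.625) = 9.279 kip/in.
3.478 ≤ 9.279 → adequate.

f_max ≈ 3.48 kip/in; adequate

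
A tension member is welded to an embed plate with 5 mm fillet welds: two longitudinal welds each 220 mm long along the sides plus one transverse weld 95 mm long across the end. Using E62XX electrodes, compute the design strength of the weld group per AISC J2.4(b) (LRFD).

φR_n ≈ 528 kN

E62XX → F_EXX = 620 MPa.
t_e = 0.707 × 5 = 3.535 mm.
R_nwl = 0.6 × 620 × 3.535 × 440 × 10⁻³ = 578.6 kN (longitudinal, 2 welds).
R_nwt = 0.6 × 620 × 3.535 × 95 × 10⁻³ = 124.9 kN (transverse, base value).
(i) R_nwl + R_nwt = 703.5 kN; (ii) 0.85 R_nwl + 1.5 R_nwt = 679.2 kN.
R_n = max = 703.5 kN [governs: (i)]; φR_n = 527.7 kN.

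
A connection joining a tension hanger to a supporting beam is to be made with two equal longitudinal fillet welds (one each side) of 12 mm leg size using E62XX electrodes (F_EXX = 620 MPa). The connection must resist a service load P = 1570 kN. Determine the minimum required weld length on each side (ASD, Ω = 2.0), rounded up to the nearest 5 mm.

Throat t_e = 0.707 × 12 = 8.484 mm.
r_n/Ω = (0.6 × 620 × 8.484) / 2.0 = 1578 N/mm = 1.578 kN/mm.
L_req = P / (r_n/Ω) = 1570 / 1.578 = 994.9 mm total.
Per side: 994.9 / 2 = 497.5 mm.
Round up → use L = 500 mm on each side.

L = 500 mm on each side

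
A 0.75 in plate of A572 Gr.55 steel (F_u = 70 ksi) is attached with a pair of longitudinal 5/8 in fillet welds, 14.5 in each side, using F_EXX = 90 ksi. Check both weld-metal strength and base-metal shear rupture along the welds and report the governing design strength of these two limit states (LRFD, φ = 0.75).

t_e = 0.707 × 0.625 = 0.4419 in; L = 29 in.
Weld metal: φR_n = 0.75 × 0.6 × 90 × 0.4419 × 29 = 519 kip.
Base metal (shear rupture): φR_n = 0.75 × 0.6 × 70 × 0.75 × 29 = 685.1 kip.
Governing: weld metal.

φR_n ≈ 519 kip (weld metal governs)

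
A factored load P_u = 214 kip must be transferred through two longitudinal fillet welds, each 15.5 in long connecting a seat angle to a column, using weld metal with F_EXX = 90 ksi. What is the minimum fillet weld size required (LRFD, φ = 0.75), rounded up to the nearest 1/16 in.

w = 1/4 in

Total weld length L = 31 in.
Required throat t_e = P_u / (φ × 0.6 F_EXX × L) = 214 / (0.75 × 0.6 × 90 × 31) = 0.1705 in.
Required leg w = t_e / 0.707 = 0.2411 in → use 1/4 in.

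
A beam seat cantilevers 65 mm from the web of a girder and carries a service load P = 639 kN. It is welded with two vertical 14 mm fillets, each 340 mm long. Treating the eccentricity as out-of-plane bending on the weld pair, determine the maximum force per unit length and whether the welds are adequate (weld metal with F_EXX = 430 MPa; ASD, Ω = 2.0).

L_w = 2 × 340 = 680 mm; section modulus (unit throat) S = 2 × L²/6 = 38530 mm².
Direct shear f_v = P/L_w = 639×10³/680 = 939.7 N/mm.
Moment M = P × e = 639×10³ × 65 = 41535000 N·mm; bending f_b = M/S = 1078 N/mm.
f_max = √(f_v² + f_b²) = √(939.7² + 1078²) = 1430 N/mm.
r_n/Ω = (1/2.0) × 0.6 × 430 × (0.707 × 14) = 1277 N/mm → NOT adequate.

f_max ≈ 1430 N/mm; NOT adequate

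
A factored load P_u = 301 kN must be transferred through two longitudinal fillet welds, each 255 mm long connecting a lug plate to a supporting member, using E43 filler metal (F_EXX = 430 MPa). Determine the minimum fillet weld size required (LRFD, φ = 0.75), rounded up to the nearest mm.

Total weld length L = 510 mm.
Required throat t_e = P_u / (φ × 0.6 F_EXX × L) = 301 / (0.75 × 0.6 × 430 × 510 × 10⁻³) = 3.05 mm.
Required leg w = t_e / 0.707 = 4.314 mm → use 5 mm.

w = 5 mm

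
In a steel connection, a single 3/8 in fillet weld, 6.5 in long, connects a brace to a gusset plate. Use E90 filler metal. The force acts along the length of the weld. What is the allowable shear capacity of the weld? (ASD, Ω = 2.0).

E90XX → F_EXX = 90 ksi.
Effective throat t_e = 0.707 × 0.375 = 0.2651 in.
Total length L = 6.5 in; A_we = 0.2651 × 6.5 = 1.723 in².
F_nw = 0.6 F_EXX = 0.6 × 90 = 54 ksi.
R_n = 54 × 1.723 = 93.06 kips; R_n/Ω = 93.06/2.0 = 46.53 kips.

R_n/Ω ≈ 46.5 kips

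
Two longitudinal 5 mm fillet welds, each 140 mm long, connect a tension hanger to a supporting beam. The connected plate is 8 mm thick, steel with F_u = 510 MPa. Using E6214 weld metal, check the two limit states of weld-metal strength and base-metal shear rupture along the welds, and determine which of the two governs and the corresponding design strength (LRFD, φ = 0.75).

E62XX → F_EXX = 620 MPa.
t_e = 0.707 × 5 = 3.535 mm; L = 280 mm.
Weld metal: φR_n = 0.75 × 0.6 × 620 × 3.535 × 280 × 10⁻³ = 276.2 kN.
Base metal (shear rupture): φR_n = 0.75 × 0.6 × 510 × 8 × 280 × 10⁻³ = 514.1 kN.
Governing: weld metal.

φR_n ≈ 276 kN (weld metal governs)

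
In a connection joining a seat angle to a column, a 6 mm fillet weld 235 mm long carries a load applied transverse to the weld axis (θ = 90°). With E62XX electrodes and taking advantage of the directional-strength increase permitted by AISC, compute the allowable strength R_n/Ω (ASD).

E62XX → F_EXX = 620 MPa.
t_e = 0.707 × 6 = 4.242 mm; A_we = 4.242 × 235 = 996.9 mm².
Directional factor: 1.0 + 0.5 sin^1.5(90°) = 1.5.
F_nw = 0.6 × 620 × 1.5 = 558 MPa.
R_n/Ω = (558 × 996.9) / 2.0 × 10⁻³ = 278.1 kN.

R_n/Ω ≈ 278 kN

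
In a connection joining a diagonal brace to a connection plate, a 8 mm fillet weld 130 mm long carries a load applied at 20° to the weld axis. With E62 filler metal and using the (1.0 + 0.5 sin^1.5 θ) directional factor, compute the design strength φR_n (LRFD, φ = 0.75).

φR_n ≈ 226 kN

E62XX → F_EXX = 620 MPa.
t_e = 0.707 × 8 = 5.656 mm; A_we = 5.656 × 130 = 735.3 mm².
Directional factor: 1.0 + 0.5 sin^1.5(20°) = 1.1.
F_nw = 0.6 × 620 × 1.1 = 409.2 MPa.
φR_n = 0.75 × 409.2 × 735.3 × 10⁻³ = 225.7 kN.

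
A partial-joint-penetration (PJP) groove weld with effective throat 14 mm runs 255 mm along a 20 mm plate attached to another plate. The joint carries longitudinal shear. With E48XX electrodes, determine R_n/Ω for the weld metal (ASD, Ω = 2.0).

E48XX → F_EXX = 480 MPa.
Effective throat (given) t_e = 14 mm.
A_we = 14 × 255 = 3570 mm².
F_nw = 0.6 F_EXX = 288 MPa.
R_n/Ω = (288 × 3570) / 2.0 × 10⁻³ = 514.1 kN.

R_n/Ω ≈ 514 kN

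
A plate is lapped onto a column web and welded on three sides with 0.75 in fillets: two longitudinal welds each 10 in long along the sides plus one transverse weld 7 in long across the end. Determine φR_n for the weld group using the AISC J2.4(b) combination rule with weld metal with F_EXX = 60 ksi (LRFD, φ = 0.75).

φR_n ≈ 394 kip

t_e = 0.707 × 0.75 = 0.5302 in.
R_nwl = 0.6 × 60 × 0.5302 × 20 = 381.8 kip (longitudinal, 2 welds).
R_nwt = 0.6 × 60 × 0.5302 × 7 = 133.6 kip (transverse, base value).
(i) R_nwl + R_nwt = 515.4 kip; (ii) 0.85 R_nwl + 1.5 R_nwt = 524.9 kip.
R_n = max = 524.9 kip [governs: (ii)]; φR_n = 393.7 kip.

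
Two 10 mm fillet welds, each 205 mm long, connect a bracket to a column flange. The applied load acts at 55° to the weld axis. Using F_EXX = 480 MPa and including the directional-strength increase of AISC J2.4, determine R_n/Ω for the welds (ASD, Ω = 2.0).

t_e = 0.707 × 10 = 7.07 mm; A_we = 7.07 × 410 = 2899 mm².
Directional factor: 1.0 + 0.5 sin^1.5(55°) = 1.371.
F_nw = 0.6 × 480 × 1.371 = 394.8 MPa.
R_n/Ω = (394.8 × 2899) / 2.0 × 10⁻³ = 572.1 kN.

R_n/Ω ≈ 572 kN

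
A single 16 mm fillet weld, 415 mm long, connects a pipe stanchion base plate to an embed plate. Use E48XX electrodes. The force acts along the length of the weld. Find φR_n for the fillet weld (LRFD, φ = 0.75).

E48XX → F_EXX = 480 MPa.
Effective throat t_e = 0.707 × 16 = 11.31 mm.
Total length L = 415 mm; A_we = 11.31 × 415 = 4694 mm².
F_nw = 0.6 F_EXX = 0.6 × 480 = 288 MPa.
φR_n = 0.75 × 288 × 4694 × 10⁻³ = 1014 kN.

φR_n ≈ 1010 kN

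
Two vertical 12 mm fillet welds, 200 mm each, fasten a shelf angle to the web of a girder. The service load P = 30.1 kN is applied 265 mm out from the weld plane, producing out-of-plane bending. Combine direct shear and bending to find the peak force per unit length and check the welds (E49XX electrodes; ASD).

E49XX → F_EXX = 490 MPa.
L_w = 2 × 200 = 400 mm; section modulus (unit throat) S = 2 × L²/6 = 13330 mm².
Direct shear f_v = P/L_w = 30.1×10³/400 = 75.25 N/mm.
Moment M = P × e = 30.1×10³ × 265 = 7976500 N·mm; bending f_b = M/S = 598.2 N/mm.
f_max = √(f_v² + f_b²) = √(75.25² + 598.2²) = 603 N/mm.
r_n/Ω = (1/2.0) × 0.6 × 490 × (0.707 × 12) = 1247 N/mm → adequate.

f_max ≈ 603 N/mm; adequate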